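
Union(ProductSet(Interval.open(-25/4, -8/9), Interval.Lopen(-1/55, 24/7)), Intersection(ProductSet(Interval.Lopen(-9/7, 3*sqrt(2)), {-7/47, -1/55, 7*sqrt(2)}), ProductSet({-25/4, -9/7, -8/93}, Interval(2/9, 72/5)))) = Union(ProductSet({-8/93}, {7*sqrt(2)}), ProductSet(Interval.open(-25/4, -8/9), Interval.Lopen(-1/55, 24/7)))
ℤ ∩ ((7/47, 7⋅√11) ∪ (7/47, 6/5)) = {1, 2, …, 23}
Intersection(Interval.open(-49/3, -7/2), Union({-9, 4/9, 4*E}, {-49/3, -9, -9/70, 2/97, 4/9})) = {-9}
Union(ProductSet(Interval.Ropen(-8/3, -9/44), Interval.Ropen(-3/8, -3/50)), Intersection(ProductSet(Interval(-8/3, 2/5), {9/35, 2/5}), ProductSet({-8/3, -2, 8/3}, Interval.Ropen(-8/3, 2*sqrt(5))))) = Union(ProductSet({-8/3, -2}, {9/35, 2/5}), ProductSet(Interval.Ropen(-8/3, -9/44), Interval.Ropen(-3/8, -3/50)))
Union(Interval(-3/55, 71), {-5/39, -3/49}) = Union({-5/39, -3/49}, Interval(-3/55, 71))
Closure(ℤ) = ℤ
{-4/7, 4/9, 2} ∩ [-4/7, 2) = {-4/7, 4/9}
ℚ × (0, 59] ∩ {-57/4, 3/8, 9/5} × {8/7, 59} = {-57/4, 3/8, 9/5} × {8/7, 59}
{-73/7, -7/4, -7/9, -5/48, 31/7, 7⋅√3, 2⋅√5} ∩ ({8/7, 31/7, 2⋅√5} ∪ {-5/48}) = {-5/48, 31/7, 2⋅√5}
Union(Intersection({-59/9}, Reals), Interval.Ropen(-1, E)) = Union({-59/9}, Interval.Ropen(-1, E))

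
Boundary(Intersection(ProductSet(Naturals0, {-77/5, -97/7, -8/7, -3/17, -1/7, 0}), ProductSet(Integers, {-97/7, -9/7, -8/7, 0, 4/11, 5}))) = ProductSet(Naturals0, {-97/7, -8/7, 0})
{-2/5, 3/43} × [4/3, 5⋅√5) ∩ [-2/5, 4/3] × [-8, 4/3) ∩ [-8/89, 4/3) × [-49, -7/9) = ∅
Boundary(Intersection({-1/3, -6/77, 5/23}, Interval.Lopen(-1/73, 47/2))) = {5/23}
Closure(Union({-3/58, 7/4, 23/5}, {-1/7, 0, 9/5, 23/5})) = {-1/7, -3/58, 0, 7/4, 9/5, 23/5}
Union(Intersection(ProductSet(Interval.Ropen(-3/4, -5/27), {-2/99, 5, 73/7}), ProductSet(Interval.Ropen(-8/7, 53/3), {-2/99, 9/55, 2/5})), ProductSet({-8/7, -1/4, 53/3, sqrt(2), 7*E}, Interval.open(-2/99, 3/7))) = Union(ProductSet({-8/7, -1/4, 53/3, sqrt(2), 7*E}, Interval.open(-2/99, 3/7)), ProductSet(Interval.Ropen(-3/4, -5/27), {-2/99}))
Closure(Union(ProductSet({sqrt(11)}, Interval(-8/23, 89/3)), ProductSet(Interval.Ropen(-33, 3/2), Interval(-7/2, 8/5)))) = Union(ProductSet({sqrt(11)}, Interval(-8/23, 89/3)), ProductSet(Interval(-33, 3/2), Interval(-7/2, 8/5)))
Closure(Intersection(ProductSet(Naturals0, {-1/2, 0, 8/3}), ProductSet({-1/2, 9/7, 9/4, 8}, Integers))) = ProductSet({8}, {0})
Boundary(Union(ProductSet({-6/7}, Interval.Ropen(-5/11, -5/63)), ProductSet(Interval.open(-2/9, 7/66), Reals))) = Union(ProductSet({-6/7}, Interval(-5/11, -5/63)), ProductSet({-2/9, 7/66}, Reals))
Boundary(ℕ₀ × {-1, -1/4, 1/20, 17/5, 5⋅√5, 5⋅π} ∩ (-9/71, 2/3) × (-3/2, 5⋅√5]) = {0} × {-1, -1/4, 1/20, 17/5, 5⋅√5}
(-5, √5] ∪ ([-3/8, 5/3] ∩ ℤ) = (-5, √5] ∪ {0, 1}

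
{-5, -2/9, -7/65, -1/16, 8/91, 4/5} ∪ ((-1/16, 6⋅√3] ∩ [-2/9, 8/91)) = {-5, -2/9, -7/65, 4/5} ∪ [-1/16, 8/91]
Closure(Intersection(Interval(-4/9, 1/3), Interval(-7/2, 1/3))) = Interval(-4/9, 1/3)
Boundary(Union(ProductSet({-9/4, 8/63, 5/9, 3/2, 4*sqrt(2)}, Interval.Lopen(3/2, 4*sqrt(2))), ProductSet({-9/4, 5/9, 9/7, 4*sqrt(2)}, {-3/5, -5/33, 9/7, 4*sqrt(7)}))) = Union(ProductSet({-9/4, 5/9, 9/7, 4*sqrt(2)}, {-3/5, -5/33, 9/7, 4*sqrt(7)}), ProductSet({-9/4, 8/63, 5/9, 3/2, 4*sqrt(2)}, Interval(3/2, 4*sqrt(2))))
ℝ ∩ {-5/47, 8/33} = {-5/47, 8/33}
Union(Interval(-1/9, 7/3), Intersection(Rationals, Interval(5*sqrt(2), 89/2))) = Union(Intersection(Interval(5*sqrt(2), 89/2), Rationals), Interval(-1/9, 7/3))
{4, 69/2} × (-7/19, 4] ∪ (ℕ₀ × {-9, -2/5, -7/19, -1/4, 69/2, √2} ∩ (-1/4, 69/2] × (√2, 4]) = {4, 69/2} × (-7/19, 4]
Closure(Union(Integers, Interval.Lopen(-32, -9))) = Union(Integers, Interval(-32, -9))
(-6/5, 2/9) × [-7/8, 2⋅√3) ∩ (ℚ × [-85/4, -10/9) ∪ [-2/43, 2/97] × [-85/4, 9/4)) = [-2/43, 2/97] × [-7/8, 9/4)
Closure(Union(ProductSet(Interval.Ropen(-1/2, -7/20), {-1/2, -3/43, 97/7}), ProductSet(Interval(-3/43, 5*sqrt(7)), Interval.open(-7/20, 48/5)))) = Union(ProductSet(Interval(-1/2, -7/20), {-1/2, -3/43, 97/7}), ProductSet(Interval(-3/43, 5*sqrt(7)), Interval(-7/20, 48/5)))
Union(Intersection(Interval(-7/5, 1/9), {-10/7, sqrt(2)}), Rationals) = Rationals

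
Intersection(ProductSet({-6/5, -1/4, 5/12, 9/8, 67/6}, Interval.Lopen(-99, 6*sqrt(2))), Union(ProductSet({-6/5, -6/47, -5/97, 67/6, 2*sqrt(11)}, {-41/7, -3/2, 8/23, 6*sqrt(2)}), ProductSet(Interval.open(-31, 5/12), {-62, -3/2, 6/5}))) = Union(ProductSet({-6/5, -1/4}, {-62, -3/2, 6/5}), ProductSet({-6/5, 67/6}, {-41/7, -3/2, 8/23, 6*sqrt(2)}))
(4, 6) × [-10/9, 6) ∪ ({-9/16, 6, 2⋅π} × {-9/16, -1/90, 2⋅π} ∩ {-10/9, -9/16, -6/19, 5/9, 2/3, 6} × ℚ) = ({-9/16, 6} × {-9/16, -1/90}) ∪ ((4, 6) × [-10/9, 6))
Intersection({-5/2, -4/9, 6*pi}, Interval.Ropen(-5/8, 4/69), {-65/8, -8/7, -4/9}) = {-4/9}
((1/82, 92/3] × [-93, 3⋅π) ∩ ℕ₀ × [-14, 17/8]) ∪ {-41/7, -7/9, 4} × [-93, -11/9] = ({-41/7, -7/9, 4} × [-93, -11/9]) ∪ ({1, 2, …, 30} × [-14, 17/8])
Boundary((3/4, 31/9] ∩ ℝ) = {3/4, 31/9}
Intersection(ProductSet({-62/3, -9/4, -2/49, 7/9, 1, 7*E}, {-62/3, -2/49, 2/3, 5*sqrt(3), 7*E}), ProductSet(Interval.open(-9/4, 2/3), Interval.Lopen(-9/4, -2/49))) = ProductSet({-2/49}, {-2/49})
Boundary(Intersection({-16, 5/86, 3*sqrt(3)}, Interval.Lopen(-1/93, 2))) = {5/86}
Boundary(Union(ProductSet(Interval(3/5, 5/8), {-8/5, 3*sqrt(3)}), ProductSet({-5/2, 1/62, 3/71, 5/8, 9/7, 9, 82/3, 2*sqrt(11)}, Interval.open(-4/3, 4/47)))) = Union(ProductSet({-5/2, 1/62, 3/71, 5/8, 9/7, 9, 82/3, 2*sqrt(11)}, Interval(-4/3, 4/47)), ProductSet(Interval(3/5, 5/8), {-8/5, 3*sqrt(3)}))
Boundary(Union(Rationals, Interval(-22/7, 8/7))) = Union(Interval(-oo, -22/7), Interval(8/7, oo))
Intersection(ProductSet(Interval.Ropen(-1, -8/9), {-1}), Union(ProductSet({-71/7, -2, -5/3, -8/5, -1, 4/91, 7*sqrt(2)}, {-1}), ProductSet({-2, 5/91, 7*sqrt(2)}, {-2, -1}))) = ProductSet({-1}, {-1})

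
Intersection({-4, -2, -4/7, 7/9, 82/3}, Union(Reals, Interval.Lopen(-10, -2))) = {-4, -2, -4/7, 7/9, 82/3}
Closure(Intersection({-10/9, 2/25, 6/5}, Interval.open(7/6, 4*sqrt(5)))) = {6/5}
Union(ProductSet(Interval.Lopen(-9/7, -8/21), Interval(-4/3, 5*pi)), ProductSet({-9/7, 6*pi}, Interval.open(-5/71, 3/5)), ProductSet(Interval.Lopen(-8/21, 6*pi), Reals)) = Union(ProductSet({-9/7, 6*pi}, Interval.open(-5/71, 3/5)), ProductSet(Interval.Lopen(-9/7, -8/21), Interval(-4/3, 5*pi)), ProductSet(Interval.Lopen(-8/21, 6*pi), Reals))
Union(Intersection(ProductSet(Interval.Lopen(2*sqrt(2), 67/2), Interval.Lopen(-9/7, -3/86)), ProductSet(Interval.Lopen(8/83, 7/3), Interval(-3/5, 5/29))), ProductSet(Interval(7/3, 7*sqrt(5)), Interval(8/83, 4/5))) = ProductSet(Interval(7/3, 7*sqrt(5)), Interval(8/83, 4/5))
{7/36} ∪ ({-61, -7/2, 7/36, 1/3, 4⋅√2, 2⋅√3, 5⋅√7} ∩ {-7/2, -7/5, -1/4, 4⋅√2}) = {-7/2, 7/36, 4⋅√2}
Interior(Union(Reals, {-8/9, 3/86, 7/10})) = Reals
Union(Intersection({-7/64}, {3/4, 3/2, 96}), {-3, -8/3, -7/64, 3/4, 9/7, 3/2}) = {-3, -8/3, -7/64, 3/4, 9/7, 3/2}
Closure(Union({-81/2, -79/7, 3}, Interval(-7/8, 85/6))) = Union({-81/2, -79/7}, Interval(-7/8, 85/6))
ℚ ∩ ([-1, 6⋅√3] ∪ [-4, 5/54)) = ℚ ∩ [-4, 6⋅√3]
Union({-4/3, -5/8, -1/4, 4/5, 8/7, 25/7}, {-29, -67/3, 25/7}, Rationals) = Rationals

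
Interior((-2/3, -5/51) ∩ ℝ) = (-2/3, -5/51)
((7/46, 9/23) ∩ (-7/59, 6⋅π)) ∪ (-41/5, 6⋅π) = (-41/5, 6⋅π)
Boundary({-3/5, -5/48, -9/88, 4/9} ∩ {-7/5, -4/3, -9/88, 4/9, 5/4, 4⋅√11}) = {-9/88, 4/9}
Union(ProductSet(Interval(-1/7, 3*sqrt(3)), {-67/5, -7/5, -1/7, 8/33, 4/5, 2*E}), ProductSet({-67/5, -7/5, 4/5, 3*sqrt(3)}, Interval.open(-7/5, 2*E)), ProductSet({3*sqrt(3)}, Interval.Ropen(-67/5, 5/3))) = Union(ProductSet({3*sqrt(3)}, Interval.Ropen(-67/5, 5/3)), ProductSet({-67/5, -7/5, 4/5, 3*sqrt(3)}, Interval.open(-7/5, 2*E)), ProductSet(Interval(-1/7, 3*sqrt(3)), {-67/5, -7/5, -1/7, 8/33, 4/5, 2*E}))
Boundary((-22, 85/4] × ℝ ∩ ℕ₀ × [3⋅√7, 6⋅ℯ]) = {0, 1, …, 21} × [3⋅√7, 6⋅ℯ]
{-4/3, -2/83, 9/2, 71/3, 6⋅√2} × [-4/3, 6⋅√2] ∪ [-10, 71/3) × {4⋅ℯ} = ([-10, 71/3) × {4⋅ℯ}) ∪ ({-4/3, -2/83, 9/2, 71/3, 6⋅√2} × [-4/3, 6⋅√2])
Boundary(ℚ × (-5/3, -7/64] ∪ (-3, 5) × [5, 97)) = (ℝ × [-5/3, -7/64]) ∪ ({-3, 5} × [5, 97]) ∪ ([-3, 5] × {5, 97})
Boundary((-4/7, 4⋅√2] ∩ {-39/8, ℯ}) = {ℯ}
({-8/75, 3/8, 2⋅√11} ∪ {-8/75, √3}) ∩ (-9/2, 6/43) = {-8/75}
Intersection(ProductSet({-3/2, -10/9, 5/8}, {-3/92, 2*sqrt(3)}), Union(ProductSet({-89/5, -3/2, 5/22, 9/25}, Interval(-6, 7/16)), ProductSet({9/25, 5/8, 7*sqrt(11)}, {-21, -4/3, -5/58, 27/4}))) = ProductSet({-3/2}, {-3/92})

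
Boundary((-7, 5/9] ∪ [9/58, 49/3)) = {-7, 49/3}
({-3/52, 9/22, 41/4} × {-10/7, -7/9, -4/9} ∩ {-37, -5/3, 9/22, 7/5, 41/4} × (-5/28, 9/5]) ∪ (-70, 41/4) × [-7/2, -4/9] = (-70, 41/4) × [-7/2, -4/9]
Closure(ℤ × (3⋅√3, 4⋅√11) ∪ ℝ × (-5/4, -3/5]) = (ℝ × [-5/4, -3/5]) ∪ (ℤ × [3⋅√3, 4⋅√11])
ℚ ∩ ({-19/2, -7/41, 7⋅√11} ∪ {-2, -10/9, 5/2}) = {-19/2, -2, -10/9, -7/41, 5/2}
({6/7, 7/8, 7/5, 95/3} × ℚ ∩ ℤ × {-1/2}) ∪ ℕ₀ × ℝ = ℕ₀ × ℝ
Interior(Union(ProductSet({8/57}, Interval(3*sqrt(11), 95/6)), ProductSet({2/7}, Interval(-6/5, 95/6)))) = EmptySet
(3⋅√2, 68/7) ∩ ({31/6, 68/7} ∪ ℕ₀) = {5, 6, …, 9} ∪ {31/6}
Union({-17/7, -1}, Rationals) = Rationals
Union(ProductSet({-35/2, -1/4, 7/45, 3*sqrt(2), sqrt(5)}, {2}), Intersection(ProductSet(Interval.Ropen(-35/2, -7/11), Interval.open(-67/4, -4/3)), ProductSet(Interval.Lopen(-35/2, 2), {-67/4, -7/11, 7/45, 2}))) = ProductSet({-35/2, -1/4, 7/45, 3*sqrt(2), sqrt(5)}, {2})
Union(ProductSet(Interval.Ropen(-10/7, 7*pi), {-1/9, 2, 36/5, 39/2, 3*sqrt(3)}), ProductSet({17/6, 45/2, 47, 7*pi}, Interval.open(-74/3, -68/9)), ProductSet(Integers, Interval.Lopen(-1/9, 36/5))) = Union(ProductSet({17/6, 45/2, 47, 7*pi}, Interval.open(-74/3, -68/9)), ProductSet(Integers, Interval.Lopen(-1/9, 36/5)), ProductSet(Interval.Ropen(-10/7, 7*pi), {-1/9, 2, 36/5, 39/2, 3*sqrt(3)}))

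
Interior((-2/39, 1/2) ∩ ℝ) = (-2/39, 1/2)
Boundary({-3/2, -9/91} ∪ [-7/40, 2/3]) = {-3/2, -7/40, 2/3}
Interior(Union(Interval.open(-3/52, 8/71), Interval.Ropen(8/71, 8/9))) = Interval.open(-3/52, 8/9)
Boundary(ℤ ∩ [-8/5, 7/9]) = {-1, 0}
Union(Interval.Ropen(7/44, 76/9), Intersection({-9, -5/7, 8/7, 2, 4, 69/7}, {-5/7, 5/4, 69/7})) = Union({-5/7, 69/7}, Interval.Ropen(7/44, 76/9))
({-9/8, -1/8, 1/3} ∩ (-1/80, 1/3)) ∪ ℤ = ℤ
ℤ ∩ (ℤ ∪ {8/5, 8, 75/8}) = ℤ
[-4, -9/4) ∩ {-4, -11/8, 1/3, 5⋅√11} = {-4}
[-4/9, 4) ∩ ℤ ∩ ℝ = {0, 1, 2, 3}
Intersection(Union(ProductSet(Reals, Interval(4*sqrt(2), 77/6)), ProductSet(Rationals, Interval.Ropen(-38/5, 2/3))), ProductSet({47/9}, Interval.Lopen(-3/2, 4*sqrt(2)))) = ProductSet({47/9}, Union({4*sqrt(2)}, Interval.open(-3/2, 2/3)))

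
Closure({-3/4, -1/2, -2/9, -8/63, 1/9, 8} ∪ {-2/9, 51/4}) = {-3/4, -1/2, -2/9, -8/63, 1/9, 8, 51/4}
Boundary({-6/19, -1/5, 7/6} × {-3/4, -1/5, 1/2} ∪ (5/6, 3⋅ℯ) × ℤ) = ({-6/19, -1/5, 7/6} × {-3/4, -1/5, 1/2}) ∪ ([5/6, 3⋅ℯ] × ℤ)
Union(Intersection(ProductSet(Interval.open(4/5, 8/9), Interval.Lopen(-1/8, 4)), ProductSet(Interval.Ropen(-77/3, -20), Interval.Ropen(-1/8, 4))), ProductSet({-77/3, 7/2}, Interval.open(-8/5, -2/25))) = ProductSet({-77/3, 7/2}, Interval.open(-8/5, -2/25))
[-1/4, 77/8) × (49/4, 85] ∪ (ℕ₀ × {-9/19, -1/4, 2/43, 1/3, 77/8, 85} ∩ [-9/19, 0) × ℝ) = [-1/4, 77/8) × (49/4, 85]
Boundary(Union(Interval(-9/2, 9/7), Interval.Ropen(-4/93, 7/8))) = {-9/2, 9/7}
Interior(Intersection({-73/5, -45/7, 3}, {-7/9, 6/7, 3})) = EmptySet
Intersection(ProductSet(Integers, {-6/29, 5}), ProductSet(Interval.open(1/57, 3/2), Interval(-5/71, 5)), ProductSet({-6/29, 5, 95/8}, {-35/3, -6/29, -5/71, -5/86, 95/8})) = EmptySet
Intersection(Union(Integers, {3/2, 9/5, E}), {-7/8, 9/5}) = {9/5}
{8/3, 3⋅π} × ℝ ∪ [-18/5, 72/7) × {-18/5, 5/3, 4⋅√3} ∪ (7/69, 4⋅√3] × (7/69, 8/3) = ({8/3, 3⋅π} × ℝ) ∪ ([-18/5, 72/7) × {-18/5, 5/3, 4⋅√3}) ∪ ((7/69, 4⋅√3] × (7/69, 8/3))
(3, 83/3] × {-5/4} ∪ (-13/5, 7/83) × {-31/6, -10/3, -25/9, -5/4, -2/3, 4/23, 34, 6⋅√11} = ((3, 83/3] × {-5/4}) ∪ ((-13/5, 7/83) × {-31/6, -10/3, -25/9, -5/4, -2/3, 4/23, 34, 6⋅√11})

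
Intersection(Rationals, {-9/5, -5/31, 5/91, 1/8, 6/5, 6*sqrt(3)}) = {-9/5, -5/31, 5/91, 1/8, 6/5}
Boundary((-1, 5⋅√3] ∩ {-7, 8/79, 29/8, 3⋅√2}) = {8/79, 29/8, 3⋅√2}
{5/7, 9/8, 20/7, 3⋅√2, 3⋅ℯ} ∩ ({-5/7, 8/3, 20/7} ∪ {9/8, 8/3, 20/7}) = {9/8, 20/7}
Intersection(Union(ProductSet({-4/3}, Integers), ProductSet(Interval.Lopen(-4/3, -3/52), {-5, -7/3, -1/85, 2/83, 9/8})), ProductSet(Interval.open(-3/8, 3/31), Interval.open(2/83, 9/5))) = ProductSet(Interval.Lopen(-3/8, -3/52), {9/8})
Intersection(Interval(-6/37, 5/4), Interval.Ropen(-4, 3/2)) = Interval(-6/37, 5/4)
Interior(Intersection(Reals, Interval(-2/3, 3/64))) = Interval.open(-2/3, 3/64)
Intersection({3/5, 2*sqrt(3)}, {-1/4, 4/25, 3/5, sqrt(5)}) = {3/5}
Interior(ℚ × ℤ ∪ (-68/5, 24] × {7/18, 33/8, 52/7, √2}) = ∅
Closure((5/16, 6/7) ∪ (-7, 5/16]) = [-7, 6/7]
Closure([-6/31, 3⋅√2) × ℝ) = [-6/31, 3⋅√2] × ℝ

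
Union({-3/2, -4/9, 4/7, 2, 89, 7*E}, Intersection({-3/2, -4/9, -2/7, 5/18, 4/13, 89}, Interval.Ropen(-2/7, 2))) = {-3/2, -4/9, -2/7, 5/18, 4/13, 4/7, 2, 89, 7*E}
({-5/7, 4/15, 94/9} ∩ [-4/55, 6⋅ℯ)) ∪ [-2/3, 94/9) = [-2/3, 94/9]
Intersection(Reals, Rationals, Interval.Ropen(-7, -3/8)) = Intersection(Interval.Ropen(-7, -3/8), Rationals)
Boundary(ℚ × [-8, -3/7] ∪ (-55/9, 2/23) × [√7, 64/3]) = (ℝ × [-8, -3/7]) ∪ ({-55/9, 2/23} × [√7, 64/3]) ∪ ([-55/9, 2/23] × {64/3, √7})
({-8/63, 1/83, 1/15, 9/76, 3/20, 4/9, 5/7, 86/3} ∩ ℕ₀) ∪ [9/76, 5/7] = [9/76, 5/7]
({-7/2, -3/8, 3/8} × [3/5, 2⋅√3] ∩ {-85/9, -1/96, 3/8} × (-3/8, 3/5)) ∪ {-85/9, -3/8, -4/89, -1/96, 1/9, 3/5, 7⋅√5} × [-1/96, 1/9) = {-85/9, -3/8, -4/89, -1/96, 1/9, 3/5, 7⋅√5} × [-1/96, 1/9)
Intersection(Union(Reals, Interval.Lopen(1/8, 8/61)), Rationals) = Intersection(Interval(-oo, oo), Rationals)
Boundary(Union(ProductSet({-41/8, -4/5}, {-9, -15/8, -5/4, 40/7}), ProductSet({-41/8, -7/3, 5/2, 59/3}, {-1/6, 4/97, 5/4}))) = Union(ProductSet({-41/8, -4/5}, {-9, -15/8, -5/4, 40/7}), ProductSet({-41/8, -7/3, 5/2, 59/3}, {-1/6, 4/97, 5/4}))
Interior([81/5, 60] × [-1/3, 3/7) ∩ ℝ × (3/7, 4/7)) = ∅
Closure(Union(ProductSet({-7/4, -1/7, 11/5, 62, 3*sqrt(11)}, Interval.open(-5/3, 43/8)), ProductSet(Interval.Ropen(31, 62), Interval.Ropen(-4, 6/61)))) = Union(ProductSet({31, 62}, Interval(-4, 6/61)), ProductSet({-7/4, -1/7, 11/5, 62, 3*sqrt(11)}, Interval(-5/3, 43/8)), ProductSet(Interval(31, 62), {-4, 6/61}), ProductSet(Interval.Ropen(31, 62), Interval.Ropen(-4, 6/61)))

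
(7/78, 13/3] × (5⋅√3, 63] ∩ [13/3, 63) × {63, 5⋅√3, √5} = {13/3} × {63}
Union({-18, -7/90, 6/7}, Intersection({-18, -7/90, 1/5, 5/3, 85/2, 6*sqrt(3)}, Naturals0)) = {-18, -7/90, 6/7}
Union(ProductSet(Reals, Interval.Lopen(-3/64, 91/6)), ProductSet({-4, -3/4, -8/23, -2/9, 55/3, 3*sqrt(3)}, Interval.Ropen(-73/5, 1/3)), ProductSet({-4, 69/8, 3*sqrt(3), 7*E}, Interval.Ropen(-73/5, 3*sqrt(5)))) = Union(ProductSet({-4, 69/8, 3*sqrt(3), 7*E}, Interval.Ropen(-73/5, 3*sqrt(5))), ProductSet({-4, -3/4, -8/23, -2/9, 55/3, 3*sqrt(3)}, Interval.Ropen(-73/5, 1/3)), ProductSet(Reals, Interval.Lopen(-3/64, 91/6)))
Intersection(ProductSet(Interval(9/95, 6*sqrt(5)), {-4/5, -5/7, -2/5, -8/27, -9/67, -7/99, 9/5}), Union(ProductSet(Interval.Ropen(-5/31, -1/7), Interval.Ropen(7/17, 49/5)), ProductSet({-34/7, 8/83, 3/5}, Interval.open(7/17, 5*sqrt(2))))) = ProductSet({8/83, 3/5}, {9/5})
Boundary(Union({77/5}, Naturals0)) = Union({77/5}, Naturals0)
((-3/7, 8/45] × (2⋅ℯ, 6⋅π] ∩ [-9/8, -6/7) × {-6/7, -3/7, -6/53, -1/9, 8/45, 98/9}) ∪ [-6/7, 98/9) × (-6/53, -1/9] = [-6/7, 98/9) × (-6/53, -1/9]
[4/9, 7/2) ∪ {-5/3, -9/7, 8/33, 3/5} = {-5/3, -9/7, 8/33} ∪ [4/9, 7/2)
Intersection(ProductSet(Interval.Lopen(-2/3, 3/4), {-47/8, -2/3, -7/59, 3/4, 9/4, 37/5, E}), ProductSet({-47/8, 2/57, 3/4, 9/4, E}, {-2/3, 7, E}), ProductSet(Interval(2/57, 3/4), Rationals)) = ProductSet({2/57, 3/4}, {-2/3})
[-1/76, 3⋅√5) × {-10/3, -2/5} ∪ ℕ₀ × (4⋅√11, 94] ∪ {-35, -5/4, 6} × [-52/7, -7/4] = ({-35, -5/4, 6} × [-52/7, -7/4]) ∪ (ℕ₀ × (4⋅√11, 94]) ∪ ([-1/76, 3⋅√5) × {-10/3, -2/5})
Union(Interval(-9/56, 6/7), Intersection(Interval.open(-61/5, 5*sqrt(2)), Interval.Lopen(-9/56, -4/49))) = Interval(-9/56, 6/7)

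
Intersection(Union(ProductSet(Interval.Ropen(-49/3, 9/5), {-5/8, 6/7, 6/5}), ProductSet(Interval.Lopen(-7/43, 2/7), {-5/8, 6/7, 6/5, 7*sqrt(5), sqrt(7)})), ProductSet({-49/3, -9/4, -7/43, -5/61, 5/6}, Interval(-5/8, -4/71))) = ProductSet({-49/3, -9/4, -7/43, -5/61, 5/6}, {-5/8})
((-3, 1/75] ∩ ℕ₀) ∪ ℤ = ℤ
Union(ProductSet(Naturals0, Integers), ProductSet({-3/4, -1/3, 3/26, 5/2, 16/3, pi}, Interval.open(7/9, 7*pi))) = Union(ProductSet({-3/4, -1/3, 3/26, 5/2, 16/3, pi}, Interval.open(7/9, 7*pi)), ProductSet(Naturals0, Integers))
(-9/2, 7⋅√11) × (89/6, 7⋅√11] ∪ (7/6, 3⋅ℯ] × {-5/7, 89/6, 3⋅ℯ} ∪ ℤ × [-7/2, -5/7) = (ℤ × [-7/2, -5/7)) ∪ ((7/6, 3⋅ℯ] × {-5/7, 89/6, 3⋅ℯ}) ∪ ((-9/2, 7⋅√11) × (89/6, 7⋅√11])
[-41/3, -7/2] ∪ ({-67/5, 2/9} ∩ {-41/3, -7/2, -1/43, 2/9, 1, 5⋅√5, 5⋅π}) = [-41/3, -7/2] ∪ {2/9}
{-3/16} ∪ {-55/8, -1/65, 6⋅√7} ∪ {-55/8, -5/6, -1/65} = {-55/8, -5/6, -3/16, -1/65, 6⋅√7}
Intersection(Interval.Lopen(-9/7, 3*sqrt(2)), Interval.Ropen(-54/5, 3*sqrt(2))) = Interval.open(-9/7, 3*sqrt(2))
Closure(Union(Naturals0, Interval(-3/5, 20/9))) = Union(Complement(Naturals0, Interval.open(-3/5, 20/9)), Interval(-3/5, 20/9), Naturals0)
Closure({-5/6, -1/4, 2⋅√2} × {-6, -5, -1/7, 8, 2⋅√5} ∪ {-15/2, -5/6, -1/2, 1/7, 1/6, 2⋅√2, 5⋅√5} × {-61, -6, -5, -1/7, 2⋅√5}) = ({-5/6, -1/4, 2⋅√2} × {-6, -5, -1/7, 8, 2⋅√5}) ∪ ({-15/2, -5/6, -1/2, 1/7, 1/6, 2⋅√2, 5⋅√5} × {-61, -6, -5, -1/7, 2⋅√5})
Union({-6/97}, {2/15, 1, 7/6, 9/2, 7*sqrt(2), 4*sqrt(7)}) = {-6/97, 2/15, 1, 7/6, 9/2, 7*sqrt(2), 4*sqrt(7)}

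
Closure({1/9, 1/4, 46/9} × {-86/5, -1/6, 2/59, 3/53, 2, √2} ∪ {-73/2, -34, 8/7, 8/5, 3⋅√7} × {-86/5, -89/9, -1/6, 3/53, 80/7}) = ({1/9, 1/4, 46/9} × {-86/5, -1/6, 2/59, 3/53, 2, √2}) ∪ ({-73/2, -34, 8/7, 8/5, 3⋅√7} × {-86/5, -89/9, -1/6, 3/53, 80/7})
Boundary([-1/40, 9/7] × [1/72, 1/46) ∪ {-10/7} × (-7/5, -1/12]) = ({-10/7} × [-7/5, -1/12]) ∪ ({-1/40, 9/7} × [1/72, 1/46]) ∪ ([-1/40, 9/7] × {1/72, 1/46})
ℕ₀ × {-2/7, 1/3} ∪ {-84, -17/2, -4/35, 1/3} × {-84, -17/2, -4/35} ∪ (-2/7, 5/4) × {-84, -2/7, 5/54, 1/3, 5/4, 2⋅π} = (ℕ₀ × {-2/7, 1/3}) ∪ ({-84, -17/2, -4/35, 1/3} × {-84, -17/2, -4/35}) ∪ ((-2/7, 5/4) × {-84, -2/7, 5/54, 1/3, 5/4, 2⋅π})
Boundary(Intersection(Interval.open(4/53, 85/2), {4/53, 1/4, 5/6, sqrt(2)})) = {1/4, 5/6, sqrt(2)}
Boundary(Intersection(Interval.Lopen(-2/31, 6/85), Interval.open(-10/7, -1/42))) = {-2/31, -1/42}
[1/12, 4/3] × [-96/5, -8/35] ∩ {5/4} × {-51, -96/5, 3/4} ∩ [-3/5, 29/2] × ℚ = {5/4} × {-96/5}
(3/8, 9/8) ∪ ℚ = ℚ ∪ [3/8, 9/8]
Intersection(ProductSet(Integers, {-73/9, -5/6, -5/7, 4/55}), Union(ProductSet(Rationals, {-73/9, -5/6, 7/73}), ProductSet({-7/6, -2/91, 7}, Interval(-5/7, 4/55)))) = Union(ProductSet({7}, {-5/7, 4/55}), ProductSet(Integers, {-73/9, -5/6}))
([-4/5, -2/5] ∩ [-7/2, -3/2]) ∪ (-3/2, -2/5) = (-3/2, -2/5)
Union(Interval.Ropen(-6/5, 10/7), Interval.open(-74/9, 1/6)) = Interval.open(-74/9, 10/7)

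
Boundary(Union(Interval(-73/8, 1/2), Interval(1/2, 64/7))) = {-73/8, 64/7}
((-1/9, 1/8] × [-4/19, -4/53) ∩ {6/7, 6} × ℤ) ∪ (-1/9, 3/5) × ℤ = (-1/9, 3/5) × ℤ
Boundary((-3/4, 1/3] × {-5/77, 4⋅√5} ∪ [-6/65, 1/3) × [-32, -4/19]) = ({-6/65, 1/3} × [-32, -4/19]) ∪ ([-6/65, 1/3] × {-32, -4/19}) ∪ ([-3/4, 1/3] × {-5/77, 4⋅√5})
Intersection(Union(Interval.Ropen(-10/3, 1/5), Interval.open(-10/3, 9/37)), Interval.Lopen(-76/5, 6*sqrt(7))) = Interval.Ropen(-10/3, 9/37)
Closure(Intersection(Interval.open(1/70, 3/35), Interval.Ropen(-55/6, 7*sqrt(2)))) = Interval(1/70, 3/35)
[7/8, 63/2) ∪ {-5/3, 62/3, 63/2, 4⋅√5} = {-5/3} ∪ [7/8, 63/2]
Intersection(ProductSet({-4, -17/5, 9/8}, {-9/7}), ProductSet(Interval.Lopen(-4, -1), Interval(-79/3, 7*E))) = ProductSet({-17/5}, {-9/7})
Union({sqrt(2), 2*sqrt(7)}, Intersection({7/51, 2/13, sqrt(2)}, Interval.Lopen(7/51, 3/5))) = {2/13, sqrt(2), 2*sqrt(7)}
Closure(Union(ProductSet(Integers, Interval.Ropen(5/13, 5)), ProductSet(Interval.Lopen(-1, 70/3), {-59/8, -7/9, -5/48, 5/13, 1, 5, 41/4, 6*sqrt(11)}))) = Union(ProductSet(Integers, Interval(5/13, 5)), ProductSet(Interval(-1, 70/3), {-59/8, -7/9, -5/48, 5/13, 1, 5, 41/4, 6*sqrt(11)}))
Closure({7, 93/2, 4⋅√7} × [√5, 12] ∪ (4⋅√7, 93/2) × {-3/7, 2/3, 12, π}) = ([4⋅√7, 93/2] × {-3/7, 2/3, 12, π}) ∪ ({7, 93/2, 4⋅√7} × [√5, 12])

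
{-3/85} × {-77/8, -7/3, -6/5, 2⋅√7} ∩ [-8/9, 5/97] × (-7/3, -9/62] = {-3/85} × {-6/5}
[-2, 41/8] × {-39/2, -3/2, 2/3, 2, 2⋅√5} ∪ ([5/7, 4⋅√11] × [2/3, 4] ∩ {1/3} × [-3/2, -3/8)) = [-2, 41/8] × {-39/2, -3/2, 2/3, 2, 2⋅√5}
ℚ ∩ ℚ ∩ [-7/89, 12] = ℚ ∩ [-7/89, 12]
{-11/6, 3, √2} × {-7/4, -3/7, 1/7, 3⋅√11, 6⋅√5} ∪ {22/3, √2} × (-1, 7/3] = ({22/3, √2} × (-1, 7/3]) ∪ ({-11/6, 3, √2} × {-7/4, -3/7, 1/7, 3⋅√11, 6⋅√5})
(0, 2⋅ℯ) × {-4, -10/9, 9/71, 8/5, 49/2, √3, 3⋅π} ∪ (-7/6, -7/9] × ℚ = ((-7/6, -7/9] × ℚ) ∪ ((0, 2⋅ℯ) × {-4, -10/9, 9/71, 8/5, 49/2, √3, 3⋅π})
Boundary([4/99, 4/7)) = {4/99, 4/7}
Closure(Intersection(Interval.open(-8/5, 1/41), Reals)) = Interval(-8/5, 1/41)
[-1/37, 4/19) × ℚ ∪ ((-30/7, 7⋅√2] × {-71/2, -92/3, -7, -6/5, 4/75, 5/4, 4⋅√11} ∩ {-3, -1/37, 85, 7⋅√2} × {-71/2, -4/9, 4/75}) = ([-1/37, 4/19) × ℚ) ∪ ({-3, -1/37, 7⋅√2} × {-71/2, 4/75})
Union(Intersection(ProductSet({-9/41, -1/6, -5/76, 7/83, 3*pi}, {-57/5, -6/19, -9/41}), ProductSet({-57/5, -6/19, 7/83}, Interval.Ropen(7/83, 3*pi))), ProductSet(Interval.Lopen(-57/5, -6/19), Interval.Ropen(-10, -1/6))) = ProductSet(Interval.Lopen(-57/5, -6/19), Interval.Ropen(-10, -1/6))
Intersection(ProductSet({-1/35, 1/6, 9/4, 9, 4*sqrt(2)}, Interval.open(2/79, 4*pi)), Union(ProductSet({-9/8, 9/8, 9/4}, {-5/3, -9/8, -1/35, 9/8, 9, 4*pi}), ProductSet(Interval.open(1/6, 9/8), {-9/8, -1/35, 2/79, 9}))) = ProductSet({9/4}, {9/8, 9})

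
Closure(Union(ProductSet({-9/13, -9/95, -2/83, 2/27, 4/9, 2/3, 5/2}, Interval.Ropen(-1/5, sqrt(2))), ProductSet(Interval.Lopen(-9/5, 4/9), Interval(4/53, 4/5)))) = Union(ProductSet({-9/13, -9/95, -2/83, 2/27, 4/9, 2/3, 5/2}, Interval(-1/5, sqrt(2))), ProductSet(Interval(-9/5, 4/9), Interval(4/53, 4/5)))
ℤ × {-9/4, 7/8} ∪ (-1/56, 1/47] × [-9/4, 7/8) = (ℤ × {-9/4, 7/8}) ∪ ((-1/56, 1/47] × [-9/4, 7/8))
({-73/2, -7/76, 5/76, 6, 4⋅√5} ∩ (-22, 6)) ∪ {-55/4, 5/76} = {-55/4, -7/76, 5/76}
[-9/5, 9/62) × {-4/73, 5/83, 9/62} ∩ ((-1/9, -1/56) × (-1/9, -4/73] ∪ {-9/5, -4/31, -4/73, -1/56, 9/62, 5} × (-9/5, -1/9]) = (-1/9, -1/56) × {-4/73}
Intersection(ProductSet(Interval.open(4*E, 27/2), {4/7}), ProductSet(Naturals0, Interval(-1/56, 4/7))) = ProductSet(Range(11, 14, 1), {4/7})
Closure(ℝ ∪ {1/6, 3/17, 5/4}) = ℝ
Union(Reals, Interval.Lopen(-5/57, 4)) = Interval(-oo, oo)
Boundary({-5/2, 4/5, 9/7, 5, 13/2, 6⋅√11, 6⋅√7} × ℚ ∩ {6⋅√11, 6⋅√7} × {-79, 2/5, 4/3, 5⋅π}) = {6⋅√11, 6⋅√7} × {-79, 2/5, 4/3}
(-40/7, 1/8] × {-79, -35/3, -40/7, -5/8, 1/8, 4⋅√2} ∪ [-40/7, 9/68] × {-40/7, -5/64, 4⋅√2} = ([-40/7, 9/68] × {-40/7, -5/64, 4⋅√2}) ∪ ((-40/7, 1/8] × {-79, -35/3, -40/7, -5/8, 1/8, 4⋅√2})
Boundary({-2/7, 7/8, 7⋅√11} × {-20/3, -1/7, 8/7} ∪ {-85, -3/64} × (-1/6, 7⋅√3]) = ({-85, -3/64} × [-1/6, 7⋅√3]) ∪ ({-2/7, 7/8, 7⋅√11} × {-20/3, -1/7, 8/7})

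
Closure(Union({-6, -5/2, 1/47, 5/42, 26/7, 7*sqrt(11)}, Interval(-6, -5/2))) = Union({1/47, 5/42, 26/7, 7*sqrt(11)}, Interval(-6, -5/2))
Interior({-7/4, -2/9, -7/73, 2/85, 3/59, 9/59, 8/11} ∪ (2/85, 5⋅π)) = (2/85, 5⋅π)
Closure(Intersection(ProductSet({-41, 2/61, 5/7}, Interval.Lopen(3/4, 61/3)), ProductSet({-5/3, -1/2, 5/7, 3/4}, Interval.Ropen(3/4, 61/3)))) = ProductSet({5/7}, Interval(3/4, 61/3))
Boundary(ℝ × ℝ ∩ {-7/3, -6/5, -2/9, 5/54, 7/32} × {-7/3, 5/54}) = {-7/3, -6/5, -2/9, 5/54, 7/32} × {-7/3, 5/54}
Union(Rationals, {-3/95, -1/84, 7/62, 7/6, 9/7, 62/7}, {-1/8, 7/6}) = Rationals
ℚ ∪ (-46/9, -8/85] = ℚ ∪ [-46/9, -8/85]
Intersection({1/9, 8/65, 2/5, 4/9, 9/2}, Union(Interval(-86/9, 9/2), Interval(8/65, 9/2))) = {1/9, 8/65, 2/5, 4/9, 9/2}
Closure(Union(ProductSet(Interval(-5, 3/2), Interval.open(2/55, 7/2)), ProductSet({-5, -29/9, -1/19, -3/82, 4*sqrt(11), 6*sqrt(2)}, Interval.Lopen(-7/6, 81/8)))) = Union(ProductSet({-5, -29/9, -1/19, -3/82, 4*sqrt(11), 6*sqrt(2)}, Interval(-7/6, 81/8)), ProductSet(Interval(-5, 3/2), Interval(2/55, 7/2)))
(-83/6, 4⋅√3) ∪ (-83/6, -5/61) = (-83/6, 4⋅√3)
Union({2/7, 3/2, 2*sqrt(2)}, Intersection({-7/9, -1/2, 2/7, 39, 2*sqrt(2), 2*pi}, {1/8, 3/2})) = {2/7, 3/2, 2*sqrt(2)}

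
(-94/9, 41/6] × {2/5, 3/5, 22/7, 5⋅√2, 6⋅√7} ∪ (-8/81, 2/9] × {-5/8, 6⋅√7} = ((-8/81, 2/9] × {-5/8, 6⋅√7}) ∪ ((-94/9, 41/6] × {2/5, 3/5, 22/7, 5⋅√2, 6⋅√7})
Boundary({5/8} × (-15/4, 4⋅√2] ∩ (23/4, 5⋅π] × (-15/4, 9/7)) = ∅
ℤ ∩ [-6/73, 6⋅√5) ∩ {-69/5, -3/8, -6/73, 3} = {3}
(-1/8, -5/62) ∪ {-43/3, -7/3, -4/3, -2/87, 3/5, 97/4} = {-43/3, -7/3, -4/3, -2/87, 3/5, 97/4} ∪ (-1/8, -5/62)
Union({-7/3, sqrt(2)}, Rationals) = Union({sqrt(2)}, Rationals)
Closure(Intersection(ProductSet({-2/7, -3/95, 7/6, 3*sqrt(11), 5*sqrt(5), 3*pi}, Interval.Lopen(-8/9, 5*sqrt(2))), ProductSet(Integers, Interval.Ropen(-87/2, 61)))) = EmptySet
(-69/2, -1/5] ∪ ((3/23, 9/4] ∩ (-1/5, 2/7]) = (-69/2, -1/5] ∪ (3/23, 2/7]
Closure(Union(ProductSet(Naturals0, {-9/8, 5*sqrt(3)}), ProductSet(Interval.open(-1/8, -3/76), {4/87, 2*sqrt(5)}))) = Union(ProductSet(Interval(-1/8, -3/76), {4/87, 2*sqrt(5)}), ProductSet(Naturals0, {-9/8, 5*sqrt(3)}))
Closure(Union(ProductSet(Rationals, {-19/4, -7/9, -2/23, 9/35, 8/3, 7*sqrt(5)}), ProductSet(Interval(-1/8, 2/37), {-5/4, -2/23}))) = Union(ProductSet(Interval(-1/8, 2/37), {-5/4, -2/23}), ProductSet(Reals, {-19/4, -7/9, -2/23, 9/35, 8/3, 7*sqrt(5)}))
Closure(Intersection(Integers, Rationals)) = Integers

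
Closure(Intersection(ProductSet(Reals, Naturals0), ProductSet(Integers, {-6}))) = EmptySet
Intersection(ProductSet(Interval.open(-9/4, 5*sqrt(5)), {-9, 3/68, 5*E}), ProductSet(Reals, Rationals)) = ProductSet(Interval.open(-9/4, 5*sqrt(5)), {-9, 3/68})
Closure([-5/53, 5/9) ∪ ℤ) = ℤ ∪ [-5/53, 5/9]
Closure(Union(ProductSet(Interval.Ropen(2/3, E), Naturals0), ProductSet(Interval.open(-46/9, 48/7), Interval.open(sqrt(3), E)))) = Union(ProductSet({-46/9, 48/7}, Interval(sqrt(3), E)), ProductSet(Interval(-46/9, 48/7), {sqrt(3), E}), ProductSet(Interval.open(-46/9, 48/7), Interval.open(sqrt(3), E)), ProductSet(Interval(2/3, E), Complement(Naturals0, Interval.open(sqrt(3), E))), ProductSet(Interval.Ropen(2/3, E), Naturals0))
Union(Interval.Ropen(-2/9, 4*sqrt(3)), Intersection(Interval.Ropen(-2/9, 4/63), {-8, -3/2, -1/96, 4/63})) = Interval.Ropen(-2/9, 4*sqrt(3))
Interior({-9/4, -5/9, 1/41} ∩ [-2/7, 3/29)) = ∅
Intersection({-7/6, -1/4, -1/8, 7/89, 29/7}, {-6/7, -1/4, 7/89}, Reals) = {-1/4, 7/89}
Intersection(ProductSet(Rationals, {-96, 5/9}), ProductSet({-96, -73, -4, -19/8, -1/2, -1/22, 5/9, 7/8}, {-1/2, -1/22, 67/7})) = EmptySet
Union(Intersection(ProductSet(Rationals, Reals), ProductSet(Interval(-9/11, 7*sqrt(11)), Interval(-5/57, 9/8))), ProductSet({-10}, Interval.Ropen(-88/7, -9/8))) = Union(ProductSet({-10}, Interval.Ropen(-88/7, -9/8)), ProductSet(Intersection(Interval(-9/11, 7*sqrt(11)), Rationals), Interval(-5/57, 9/8)))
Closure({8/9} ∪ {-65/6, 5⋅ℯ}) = {-65/6, 8/9, 5⋅ℯ}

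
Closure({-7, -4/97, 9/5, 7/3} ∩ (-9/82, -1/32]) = {-4/97}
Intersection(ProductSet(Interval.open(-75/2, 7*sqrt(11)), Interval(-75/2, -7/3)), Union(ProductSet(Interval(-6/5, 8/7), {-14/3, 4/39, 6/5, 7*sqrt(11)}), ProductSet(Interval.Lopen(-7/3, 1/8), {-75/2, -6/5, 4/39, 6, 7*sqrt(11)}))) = Union(ProductSet(Interval.Lopen(-7/3, 1/8), {-75/2}), ProductSet(Interval(-6/5, 8/7), {-14/3}))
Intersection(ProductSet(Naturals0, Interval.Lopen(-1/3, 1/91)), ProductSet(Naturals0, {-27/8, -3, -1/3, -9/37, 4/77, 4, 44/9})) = ProductSet(Naturals0, {-9/37})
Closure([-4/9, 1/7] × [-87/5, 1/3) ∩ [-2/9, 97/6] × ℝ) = [-2/9, 1/7] × [-87/5, 1/3]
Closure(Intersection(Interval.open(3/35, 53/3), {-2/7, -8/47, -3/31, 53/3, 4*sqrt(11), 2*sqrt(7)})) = {4*sqrt(11), 2*sqrt(7)}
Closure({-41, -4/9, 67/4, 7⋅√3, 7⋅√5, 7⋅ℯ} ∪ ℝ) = ℝ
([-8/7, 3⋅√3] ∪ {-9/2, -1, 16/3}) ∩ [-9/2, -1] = {-9/2} ∪ [-8/7, -1]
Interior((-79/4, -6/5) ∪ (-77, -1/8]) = (-77, -1/8)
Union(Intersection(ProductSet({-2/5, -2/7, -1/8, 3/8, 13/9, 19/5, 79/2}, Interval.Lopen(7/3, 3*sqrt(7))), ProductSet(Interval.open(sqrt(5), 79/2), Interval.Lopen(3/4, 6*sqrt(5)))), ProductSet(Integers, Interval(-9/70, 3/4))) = Union(ProductSet({19/5}, Interval.Lopen(7/3, 3*sqrt(7))), ProductSet(Integers, Interval(-9/70, 3/4)))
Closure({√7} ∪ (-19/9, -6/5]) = [-19/9, -6/5] ∪ {√7}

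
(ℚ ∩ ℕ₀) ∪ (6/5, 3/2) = ℕ₀ ∪ (6/5, 3/2)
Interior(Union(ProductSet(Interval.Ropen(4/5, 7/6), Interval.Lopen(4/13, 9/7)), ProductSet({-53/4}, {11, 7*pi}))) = ProductSet(Interval.open(4/5, 7/6), Interval.open(4/13, 9/7))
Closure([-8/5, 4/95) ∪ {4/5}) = [-8/5, 4/95] ∪ {4/5}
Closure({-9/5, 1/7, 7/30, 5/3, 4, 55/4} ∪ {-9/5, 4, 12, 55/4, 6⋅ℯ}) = {-9/5, 1/7, 7/30, 5/3, 4, 12, 55/4, 6⋅ℯ}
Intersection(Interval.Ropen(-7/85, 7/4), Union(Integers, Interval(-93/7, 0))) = Union(Interval(-7/85, 0), Range(0, 2, 1))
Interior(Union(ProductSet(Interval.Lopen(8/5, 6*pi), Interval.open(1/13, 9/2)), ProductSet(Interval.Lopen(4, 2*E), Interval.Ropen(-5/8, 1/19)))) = Union(ProductSet(Interval.open(8/5, 6*pi), Interval.open(1/13, 9/2)), ProductSet(Interval.open(4, 2*E), Interval.open(-5/8, 1/19)))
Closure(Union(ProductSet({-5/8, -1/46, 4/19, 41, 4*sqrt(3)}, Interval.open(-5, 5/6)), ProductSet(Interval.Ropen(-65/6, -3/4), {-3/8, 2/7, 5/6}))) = Union(ProductSet({-5/8, -1/46, 4/19, 41, 4*sqrt(3)}, Interval(-5, 5/6)), ProductSet(Interval(-65/6, -3/4), {-3/8, 2/7, 5/6}))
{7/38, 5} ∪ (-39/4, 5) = (-39/4, 5]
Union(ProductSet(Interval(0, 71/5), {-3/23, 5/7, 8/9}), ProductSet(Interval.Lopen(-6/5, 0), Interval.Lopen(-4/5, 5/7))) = Union(ProductSet(Interval.Lopen(-6/5, 0), Interval.Lopen(-4/5, 5/7)), ProductSet(Interval(0, 71/5), {-3/23, 5/7, 8/9}))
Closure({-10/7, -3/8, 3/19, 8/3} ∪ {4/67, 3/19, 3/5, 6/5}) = {-10/7, -3/8, 4/67, 3/19, 3/5, 6/5, 8/3}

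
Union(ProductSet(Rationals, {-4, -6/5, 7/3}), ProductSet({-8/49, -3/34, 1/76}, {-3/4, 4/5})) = Union(ProductSet({-8/49, -3/34, 1/76}, {-3/4, 4/5}), ProductSet(Rationals, {-4, -6/5, 7/3}))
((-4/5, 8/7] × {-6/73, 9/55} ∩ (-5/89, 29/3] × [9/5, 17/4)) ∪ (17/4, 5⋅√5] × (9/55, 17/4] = (17/4, 5⋅√5] × (9/55, 17/4]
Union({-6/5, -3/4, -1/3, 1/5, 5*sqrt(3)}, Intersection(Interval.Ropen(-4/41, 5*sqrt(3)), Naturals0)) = Union({-6/5, -3/4, -1/3, 1/5, 5*sqrt(3)}, Range(0, 9, 1))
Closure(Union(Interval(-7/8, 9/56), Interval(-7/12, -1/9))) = Interval(-7/8, 9/56)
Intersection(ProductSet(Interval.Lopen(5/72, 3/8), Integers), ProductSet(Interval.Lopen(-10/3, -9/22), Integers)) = EmptySet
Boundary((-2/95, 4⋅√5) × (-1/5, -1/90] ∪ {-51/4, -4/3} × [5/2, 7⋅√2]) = ({-51/4, -4/3} × [5/2, 7⋅√2]) ∪ ({-2/95, 4⋅√5} × [-1/5, -1/90]) ∪ ([-2/95, 4⋅√5] × {-1/5, -1/90})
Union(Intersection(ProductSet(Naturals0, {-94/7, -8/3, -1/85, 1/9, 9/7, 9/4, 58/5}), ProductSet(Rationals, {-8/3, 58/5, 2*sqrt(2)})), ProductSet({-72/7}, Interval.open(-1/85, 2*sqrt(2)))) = Union(ProductSet({-72/7}, Interval.open(-1/85, 2*sqrt(2))), ProductSet(Naturals0, {-8/3, 58/5}))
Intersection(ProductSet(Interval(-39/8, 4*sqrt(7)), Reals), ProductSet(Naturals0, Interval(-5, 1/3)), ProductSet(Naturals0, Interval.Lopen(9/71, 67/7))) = ProductSet(Range(0, 11, 1), Interval.Lopen(9/71, 1/3))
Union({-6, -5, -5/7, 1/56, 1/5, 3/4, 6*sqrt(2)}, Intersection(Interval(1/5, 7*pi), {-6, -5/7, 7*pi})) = {-6, -5, -5/7, 1/56, 1/5, 3/4, 6*sqrt(2), 7*pi}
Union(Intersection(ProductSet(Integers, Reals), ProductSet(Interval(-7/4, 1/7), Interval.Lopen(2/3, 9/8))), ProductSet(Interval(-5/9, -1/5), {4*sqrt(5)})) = Union(ProductSet(Interval(-5/9, -1/5), {4*sqrt(5)}), ProductSet(Range(-1, 1, 1), Interval.Lopen(2/3, 9/8)))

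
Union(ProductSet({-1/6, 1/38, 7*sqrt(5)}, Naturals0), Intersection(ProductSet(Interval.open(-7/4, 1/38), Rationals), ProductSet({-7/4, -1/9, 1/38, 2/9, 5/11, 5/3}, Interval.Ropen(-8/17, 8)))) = Union(ProductSet({-1/9}, Intersection(Interval.Ropen(-8/17, 8), Rationals)), ProductSet({-1/6, 1/38, 7*sqrt(5)}, Naturals0))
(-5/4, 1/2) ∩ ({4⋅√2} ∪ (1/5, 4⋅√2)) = (1/5, 1/2)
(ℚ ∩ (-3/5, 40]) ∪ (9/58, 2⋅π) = [9/58, 2⋅π) ∪ (ℚ ∩ (-3/5, 40])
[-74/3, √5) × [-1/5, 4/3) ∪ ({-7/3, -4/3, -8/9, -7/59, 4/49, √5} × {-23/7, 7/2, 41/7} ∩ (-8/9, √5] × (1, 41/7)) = ({-7/59, 4/49, √5} × {7/2}) ∪ ([-74/3, √5) × [-1/5, 4/3))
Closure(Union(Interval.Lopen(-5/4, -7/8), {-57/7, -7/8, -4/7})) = Union({-57/7, -4/7}, Interval(-5/4, -7/8))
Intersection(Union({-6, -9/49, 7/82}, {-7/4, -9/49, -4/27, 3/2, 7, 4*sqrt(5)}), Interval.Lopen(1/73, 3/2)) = {7/82, 3/2}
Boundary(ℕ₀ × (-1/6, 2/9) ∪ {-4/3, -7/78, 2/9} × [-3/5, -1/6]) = (ℕ₀ × [-1/6, 2/9]) ∪ ({-4/3, -7/78, 2/9} × [-3/5, -1/6])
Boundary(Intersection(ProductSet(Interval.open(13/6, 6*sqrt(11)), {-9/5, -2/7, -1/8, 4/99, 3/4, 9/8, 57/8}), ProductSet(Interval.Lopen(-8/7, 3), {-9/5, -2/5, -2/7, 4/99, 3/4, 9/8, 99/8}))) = ProductSet(Interval(13/6, 3), {-9/5, -2/7, 4/99, 3/4, 9/8})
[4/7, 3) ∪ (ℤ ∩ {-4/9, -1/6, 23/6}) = [4/7, 3)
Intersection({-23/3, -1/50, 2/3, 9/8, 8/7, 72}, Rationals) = {-23/3, -1/50, 2/3, 9/8, 8/7, 72}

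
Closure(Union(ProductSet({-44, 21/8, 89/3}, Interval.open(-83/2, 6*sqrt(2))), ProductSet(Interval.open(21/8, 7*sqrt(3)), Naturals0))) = Union(ProductSet({-44, 21/8, 89/3}, Interval(-83/2, 6*sqrt(2))), ProductSet(Interval(21/8, 7*sqrt(3)), Naturals0))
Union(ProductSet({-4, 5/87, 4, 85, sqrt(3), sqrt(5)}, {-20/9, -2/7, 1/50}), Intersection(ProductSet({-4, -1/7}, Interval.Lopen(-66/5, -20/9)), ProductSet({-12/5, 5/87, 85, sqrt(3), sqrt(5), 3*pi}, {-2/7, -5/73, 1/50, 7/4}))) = ProductSet({-4, 5/87, 4, 85, sqrt(3), sqrt(5)}, {-20/9, -2/7, 1/50})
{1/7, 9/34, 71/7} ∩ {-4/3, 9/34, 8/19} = {9/34}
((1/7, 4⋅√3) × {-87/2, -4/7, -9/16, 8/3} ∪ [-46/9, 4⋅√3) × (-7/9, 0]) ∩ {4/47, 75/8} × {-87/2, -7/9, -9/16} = {4/47} × {-9/16}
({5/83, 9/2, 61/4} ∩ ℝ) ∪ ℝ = ℝ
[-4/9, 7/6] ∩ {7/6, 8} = {7/6}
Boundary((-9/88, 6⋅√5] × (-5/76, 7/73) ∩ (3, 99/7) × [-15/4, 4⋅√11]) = ({3, 6⋅√5} × [-5/76, 7/73]) ∪ ([3, 6⋅√5] × {-5/76, 7/73})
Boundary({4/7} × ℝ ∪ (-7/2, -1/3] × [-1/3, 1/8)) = ({4/7} × (-∞, ∞)) ∪ ({-7/2, -1/3} × [-1/3, 1/8]) ∪ ([-7/2, -1/3] × {-1/3, 1/8})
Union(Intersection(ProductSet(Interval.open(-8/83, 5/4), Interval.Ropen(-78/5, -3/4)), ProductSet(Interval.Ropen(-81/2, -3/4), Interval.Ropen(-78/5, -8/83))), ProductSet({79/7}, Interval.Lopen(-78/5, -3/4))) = ProductSet({79/7}, Interval.Lopen(-78/5, -3/4))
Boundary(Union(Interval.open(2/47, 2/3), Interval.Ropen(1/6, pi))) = {2/47, pi}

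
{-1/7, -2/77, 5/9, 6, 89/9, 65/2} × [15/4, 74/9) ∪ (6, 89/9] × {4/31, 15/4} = ((6, 89/9] × {4/31, 15/4}) ∪ ({-1/7, -2/77, 5/9, 6, 89/9, 65/2} × [15/4, 74/9))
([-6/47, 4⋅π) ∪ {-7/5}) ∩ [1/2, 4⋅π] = [1/2, 4⋅π)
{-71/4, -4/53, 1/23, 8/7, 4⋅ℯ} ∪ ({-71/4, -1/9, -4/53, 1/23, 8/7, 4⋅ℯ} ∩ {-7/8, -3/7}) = {-71/4, -4/53, 1/23, 8/7, 4⋅ℯ}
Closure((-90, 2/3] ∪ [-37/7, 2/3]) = [-90, 2/3]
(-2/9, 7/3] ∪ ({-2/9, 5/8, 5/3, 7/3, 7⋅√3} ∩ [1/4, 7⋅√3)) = (-2/9, 7/3]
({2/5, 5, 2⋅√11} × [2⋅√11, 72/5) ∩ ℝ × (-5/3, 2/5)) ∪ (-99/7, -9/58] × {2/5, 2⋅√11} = (-99/7, -9/58] × {2/5, 2⋅√11}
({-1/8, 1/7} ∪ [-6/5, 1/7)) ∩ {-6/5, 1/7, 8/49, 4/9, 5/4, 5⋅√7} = {-6/5, 1/7}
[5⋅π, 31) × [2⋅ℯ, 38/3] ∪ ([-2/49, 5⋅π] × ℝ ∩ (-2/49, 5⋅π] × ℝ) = ((-2/49, 5⋅π] × ℝ) ∪ ([5⋅π, 31) × [2⋅ℯ, 38/3])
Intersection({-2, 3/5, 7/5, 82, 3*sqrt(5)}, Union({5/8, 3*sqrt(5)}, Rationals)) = {-2, 3/5, 7/5, 82, 3*sqrt(5)}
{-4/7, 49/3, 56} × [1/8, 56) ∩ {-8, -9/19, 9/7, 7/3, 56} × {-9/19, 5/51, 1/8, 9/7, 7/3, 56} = {56} × {1/8, 9/7, 7/3}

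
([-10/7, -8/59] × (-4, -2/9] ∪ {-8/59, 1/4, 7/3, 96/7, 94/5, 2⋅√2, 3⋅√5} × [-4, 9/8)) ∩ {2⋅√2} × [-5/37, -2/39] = {2⋅√2} × [-5/37, -2/39]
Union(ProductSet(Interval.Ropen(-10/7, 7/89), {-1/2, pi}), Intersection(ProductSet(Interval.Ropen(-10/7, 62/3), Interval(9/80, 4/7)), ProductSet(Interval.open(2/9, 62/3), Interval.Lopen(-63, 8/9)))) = Union(ProductSet(Interval.Ropen(-10/7, 7/89), {-1/2, pi}), ProductSet(Interval.open(2/9, 62/3), Interval(9/80, 4/7)))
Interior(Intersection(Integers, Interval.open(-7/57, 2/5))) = EmptySet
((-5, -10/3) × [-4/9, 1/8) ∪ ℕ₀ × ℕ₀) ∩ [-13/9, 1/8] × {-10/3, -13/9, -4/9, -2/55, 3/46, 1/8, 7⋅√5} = ∅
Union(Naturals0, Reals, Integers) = Reals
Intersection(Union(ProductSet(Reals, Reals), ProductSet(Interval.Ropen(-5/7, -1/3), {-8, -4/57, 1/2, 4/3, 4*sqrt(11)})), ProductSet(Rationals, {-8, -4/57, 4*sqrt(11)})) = ProductSet(Rationals, {-8, -4/57, 4*sqrt(11)})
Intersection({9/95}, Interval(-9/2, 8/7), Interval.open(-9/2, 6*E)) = {9/95}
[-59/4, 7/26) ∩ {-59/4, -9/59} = {-59/4, -9/59}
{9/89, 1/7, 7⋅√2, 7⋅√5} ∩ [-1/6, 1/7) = {9/89}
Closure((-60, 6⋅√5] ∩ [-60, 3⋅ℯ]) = [-60, 3⋅ℯ]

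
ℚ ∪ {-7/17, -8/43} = ℚ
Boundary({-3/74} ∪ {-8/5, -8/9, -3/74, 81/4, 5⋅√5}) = {-8/5, -8/9, -3/74, 81/4, 5⋅√5}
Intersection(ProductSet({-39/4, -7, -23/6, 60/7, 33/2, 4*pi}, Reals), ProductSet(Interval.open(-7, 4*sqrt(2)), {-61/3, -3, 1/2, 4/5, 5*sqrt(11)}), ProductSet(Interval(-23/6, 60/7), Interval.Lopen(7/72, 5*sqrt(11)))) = ProductSet({-23/6}, {1/2, 4/5, 5*sqrt(11)})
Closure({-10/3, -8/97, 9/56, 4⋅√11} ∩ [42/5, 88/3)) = {4⋅√11}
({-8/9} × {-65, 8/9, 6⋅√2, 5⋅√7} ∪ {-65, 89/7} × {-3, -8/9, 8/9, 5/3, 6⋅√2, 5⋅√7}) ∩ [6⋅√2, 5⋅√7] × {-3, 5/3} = {89/7} × {-3, 5/3}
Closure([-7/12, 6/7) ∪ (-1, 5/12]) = [-1, 6/7]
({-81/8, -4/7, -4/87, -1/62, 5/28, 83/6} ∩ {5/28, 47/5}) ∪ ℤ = ℤ ∪ {5/28}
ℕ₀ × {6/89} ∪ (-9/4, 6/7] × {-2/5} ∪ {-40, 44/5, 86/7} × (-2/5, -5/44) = (ℕ₀ × {6/89}) ∪ ((-9/4, 6/7] × {-2/5}) ∪ ({-40, 44/5, 86/7} × (-2/5, -5/44))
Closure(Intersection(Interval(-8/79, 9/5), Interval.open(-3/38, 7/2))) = Interval(-3/38, 9/5)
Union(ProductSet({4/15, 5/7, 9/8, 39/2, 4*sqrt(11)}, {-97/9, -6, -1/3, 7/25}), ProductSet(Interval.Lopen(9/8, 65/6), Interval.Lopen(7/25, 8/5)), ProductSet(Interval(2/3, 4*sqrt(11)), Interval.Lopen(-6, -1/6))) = Union(ProductSet({4/15, 5/7, 9/8, 39/2, 4*sqrt(11)}, {-97/9, -6, -1/3, 7/25}), ProductSet(Interval(2/3, 4*sqrt(11)), Interval.Lopen(-6, -1/6)), ProductSet(Interval.Lopen(9/8, 65/6), Interval.Lopen(7/25, 8/5)))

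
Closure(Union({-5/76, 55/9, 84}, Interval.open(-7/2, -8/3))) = Union({-5/76, 55/9, 84}, Interval(-7/2, -8/3))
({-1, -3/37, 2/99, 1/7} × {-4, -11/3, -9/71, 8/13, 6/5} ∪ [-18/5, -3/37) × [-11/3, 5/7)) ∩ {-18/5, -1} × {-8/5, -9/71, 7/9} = {-18/5, -1} × {-8/5, -9/71}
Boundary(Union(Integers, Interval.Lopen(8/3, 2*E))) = Union(Complement(Integers, Interval.open(8/3, 2*E)), {8/3, 2*E})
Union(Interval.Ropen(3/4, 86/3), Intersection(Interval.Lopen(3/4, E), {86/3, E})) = Interval.Ropen(3/4, 86/3)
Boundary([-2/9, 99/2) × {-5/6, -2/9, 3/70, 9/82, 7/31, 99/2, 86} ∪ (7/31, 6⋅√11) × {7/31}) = [-2/9, 99/2] × {-5/6, -2/9, 3/70, 9/82, 7/31, 99/2, 86}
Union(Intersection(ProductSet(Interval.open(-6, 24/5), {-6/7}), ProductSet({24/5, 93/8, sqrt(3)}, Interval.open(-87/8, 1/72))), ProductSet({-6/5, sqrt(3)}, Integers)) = Union(ProductSet({sqrt(3)}, {-6/7}), ProductSet({-6/5, sqrt(3)}, Integers))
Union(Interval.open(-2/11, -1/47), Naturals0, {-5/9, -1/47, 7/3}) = Union({-5/9, 7/3}, Interval.Lopen(-2/11, -1/47), Naturals0)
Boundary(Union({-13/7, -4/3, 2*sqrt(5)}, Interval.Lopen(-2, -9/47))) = {-2, -9/47, 2*sqrt(5)}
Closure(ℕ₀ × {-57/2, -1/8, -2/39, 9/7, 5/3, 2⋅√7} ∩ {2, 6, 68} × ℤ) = ∅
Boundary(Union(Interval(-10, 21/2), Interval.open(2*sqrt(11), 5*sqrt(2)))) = {-10, 21/2}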